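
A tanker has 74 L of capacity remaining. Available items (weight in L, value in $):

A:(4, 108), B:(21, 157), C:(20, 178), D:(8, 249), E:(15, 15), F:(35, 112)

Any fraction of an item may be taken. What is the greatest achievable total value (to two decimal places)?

Sort by value per unit weight and fill in that order.
Ratios (sorted): D 31.12, A 27.00, C 8.90, B 7.48, F 3.20, E 1.00
take D (8 @ 249); take A (4 @ 108); take C (20 @ 178); take B (21 @ 157); take 21/35 of F → 67.20. Capacity used 74/74.
Total value = 759.20

759.20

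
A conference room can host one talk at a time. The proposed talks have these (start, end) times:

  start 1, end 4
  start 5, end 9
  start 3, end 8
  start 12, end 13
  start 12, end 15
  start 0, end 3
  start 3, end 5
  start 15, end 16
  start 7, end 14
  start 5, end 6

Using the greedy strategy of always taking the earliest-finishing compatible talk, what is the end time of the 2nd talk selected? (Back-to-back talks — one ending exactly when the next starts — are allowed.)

Order by finish time; keep every interval that doesn't clash with the previous kept one.
By end time: (0,3), (1,4), (3,5), (5,6), (3,8), (5,9), (12,13), (7,14), (12,15), (15,16).
Pick (0,3); next start ≥ 3 → (3,5); next start ≥ 5 → (5,6); next start ≥ 6 → (12,13); next start ≥ 13 → (15,16).
Selected: (0,3) (3,5) (5,6) (12,13) (15,16)

5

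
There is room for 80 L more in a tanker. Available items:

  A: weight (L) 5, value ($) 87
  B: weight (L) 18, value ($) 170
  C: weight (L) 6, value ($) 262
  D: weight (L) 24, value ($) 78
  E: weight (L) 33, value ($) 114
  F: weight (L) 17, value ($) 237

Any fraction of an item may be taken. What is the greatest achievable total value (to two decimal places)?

Greedy by value/weight ratio, highest first.
Order: C (262/6=43.67) > A (87/5=17.40) > F (237/17=13.94) > B (170/18=9.44) > E (114/33=3.45) > D (78/24=3.25)
Fill: take C (6 @ 262) → take A (5 @ 87) → take F (17 @ 237) → take B (18 @ 170) → take E (33 @ 114) → take 1/24 of D → 3.25; 80/80 used.
Total value = 873.25

873.25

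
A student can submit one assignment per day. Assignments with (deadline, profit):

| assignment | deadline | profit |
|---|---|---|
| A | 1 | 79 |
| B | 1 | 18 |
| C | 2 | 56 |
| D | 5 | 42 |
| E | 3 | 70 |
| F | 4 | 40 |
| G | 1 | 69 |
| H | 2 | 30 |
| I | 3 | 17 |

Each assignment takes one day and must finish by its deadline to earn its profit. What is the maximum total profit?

By profit: A(d1,79), E(d3,70), G(d1,69), C(d2,56), D(d5,42), F(d4,40), H(d2,30), B(d1,18), I(d3,17)
A→slot 1; E→slot 3; G skipped; C→slot 2; D→slot 5; F→slot 4; H skipped; B skipped; I skipped.
Profit = 79 + 56 + 70 + 40 + 42 = 287

287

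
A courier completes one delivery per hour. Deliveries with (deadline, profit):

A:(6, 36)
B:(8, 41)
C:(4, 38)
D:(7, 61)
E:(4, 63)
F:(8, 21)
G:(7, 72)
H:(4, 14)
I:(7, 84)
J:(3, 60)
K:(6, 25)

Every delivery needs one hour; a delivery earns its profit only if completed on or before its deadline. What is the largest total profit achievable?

455

By profit: I(d7,84), G(d7,72), E(d4,63), D(d7,61), J(d3,60), B(d8,41), C(d4,38), A(d6,36), K(d6,25), F(d8,21), H(d4,14)
I→slot 7; G→slot 6; E→slot 4; D→slot 5; J→slot 3; B→slot 8; C→slot 2; A→slot 1; K skipped; F skipped; H skipped.
Profit = 36 + 38 + 60 + 63 + 61 + 72 + 84 + 41 = 455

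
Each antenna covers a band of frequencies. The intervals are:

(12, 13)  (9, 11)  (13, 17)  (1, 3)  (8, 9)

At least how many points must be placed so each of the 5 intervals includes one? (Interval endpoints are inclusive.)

3

Process intervals by earliest right end; each time one isn't hit yet, stab at its right endpoint.
By right end: [1,3]  [8,9]  [9,11]  [12,13]  [13,17]
[1,3] uncovered → point at 3; [8,9] uncovered → point at 9; [12,13] uncovered → point at 13.
Points: 3, 9, 13 (3 total).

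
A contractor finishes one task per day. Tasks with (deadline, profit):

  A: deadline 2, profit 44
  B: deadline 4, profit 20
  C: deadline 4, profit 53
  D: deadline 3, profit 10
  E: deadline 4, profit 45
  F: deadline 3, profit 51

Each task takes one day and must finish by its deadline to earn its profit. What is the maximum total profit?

Sort by profit descending; place each in the latest free slot ≤ its deadline.
By profit: C(d4,53), F(d3,51), E(d4,45), A(d2,44), B(d4,20), D(d3,10)
C→slot 4; F→slot 3; E→slot 2; A→slot 1; B skipped; D skipped.
Profit = 44 + 45 + 51 + 53 = 193

193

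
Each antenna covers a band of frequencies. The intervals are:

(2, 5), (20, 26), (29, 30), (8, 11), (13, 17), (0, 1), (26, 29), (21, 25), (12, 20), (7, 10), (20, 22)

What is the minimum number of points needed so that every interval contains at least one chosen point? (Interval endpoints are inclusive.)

By right end: [0,1]  [2,5]  [7,10]  [8,11]  [13,17]  [12,20]  [20,22]  [21,25]  [20,26]  [26,29]  [29,30]
[0,1] uncovered → point at 1; [2,5] uncovered → point at 5; [7,10] uncovered → point at 10; [13,17] uncovered → point at 17; [20,22] uncovered → point at 22; [26,29] uncovered → point at 29.
Points: 1, 5, 10, 17, 22, 29 (6 total).

6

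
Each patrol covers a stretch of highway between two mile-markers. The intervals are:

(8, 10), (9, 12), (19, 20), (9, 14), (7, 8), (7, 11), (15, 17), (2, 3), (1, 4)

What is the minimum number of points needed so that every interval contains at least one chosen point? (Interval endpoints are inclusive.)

5

Sort by right endpoint; whenever an interval is uncovered, place a point at its right end.
By right end: [2,3]  [1,4]  [7,8]  [8,10]  [7,11]  [9,12]  [9,14]  [15,17]  [19,20]
[2,3] uncovered → point at 3; [7,8] uncovered → point at 8; [9,12] uncovered → point at 12; [15,17] uncovered → point at 17; [19,20] uncovered → point at 20.
Points: 3, 8, 12, 17, 20 (5 total).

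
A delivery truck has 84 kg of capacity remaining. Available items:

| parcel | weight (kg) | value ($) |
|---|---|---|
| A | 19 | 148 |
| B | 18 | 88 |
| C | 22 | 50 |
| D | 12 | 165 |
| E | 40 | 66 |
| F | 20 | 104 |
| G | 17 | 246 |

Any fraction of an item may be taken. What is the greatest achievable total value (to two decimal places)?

741.22

Order: G (246/17=14.47) > D (165/12=13.75) > A (148/19=7.79) > F (104/20=5.20) > B (88/18=4.89) > C (50/22=2.27) > E (66/40=1.65)
Fill: take G (17 @ 246) → take D (12 @ 165) → take A (19 @ 148) → take F (20 @ 104) → take 16/18 of B → 78.22; 84/84 used.
Total value = 741.22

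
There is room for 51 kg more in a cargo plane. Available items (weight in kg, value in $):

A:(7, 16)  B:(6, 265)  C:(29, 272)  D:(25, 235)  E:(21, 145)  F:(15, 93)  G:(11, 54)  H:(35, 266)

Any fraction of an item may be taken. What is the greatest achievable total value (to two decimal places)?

Greedy by value/weight ratio, highest first.
Order: B (265/6=44.17) > D (235/25=9.40) > C (272/29=9.38) > H (266/35=7.60) > E (145/21=6.90) > F (93/15=6.20) > G (54/11=4.91) > A (16/7=2.29)
Fill: take B (6 @ 265) → take D (25 @ 235) → take 20/29 of C → 187.59; 51/51 used.
Total value = 687.59

687.59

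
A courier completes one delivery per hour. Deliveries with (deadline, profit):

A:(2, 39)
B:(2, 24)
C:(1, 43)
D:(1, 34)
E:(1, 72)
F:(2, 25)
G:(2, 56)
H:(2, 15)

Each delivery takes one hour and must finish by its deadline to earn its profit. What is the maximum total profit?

128

Take jobs in profit order; each goes to the latest open slot no later than its deadline.
By profit: E(d1,72), G(d2,56), C(d1,43), A(d2,39), D(d1,34), F(d2,25), B(d2,24), H(d2,15)
E→slot 1; G→slot 2; C skipped; A skipped; D skipped; F skipped; B skipped; H skipped.
Profit = 72 + 56 = 128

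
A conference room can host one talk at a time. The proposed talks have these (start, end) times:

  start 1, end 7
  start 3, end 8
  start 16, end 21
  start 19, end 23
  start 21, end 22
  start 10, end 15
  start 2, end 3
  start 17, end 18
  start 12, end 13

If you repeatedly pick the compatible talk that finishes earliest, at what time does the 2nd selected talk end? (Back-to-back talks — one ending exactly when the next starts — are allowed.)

Order by finish time; keep every interval that doesn't clash with the previous kept one.
By end time: (2,3), (1,7), (3,8), (12,13), (10,15), (17,18), (16,21), (21,22), (19,23).
Pick (2,3); next start ≥ 3 → (3,8); next start ≥ 8 → (12,13); next start ≥ 13 → (17,18); next start ≥ 18 → (21,22).
Selected: (2,3) (3,8) (12,13) (17,18) (21,22)

8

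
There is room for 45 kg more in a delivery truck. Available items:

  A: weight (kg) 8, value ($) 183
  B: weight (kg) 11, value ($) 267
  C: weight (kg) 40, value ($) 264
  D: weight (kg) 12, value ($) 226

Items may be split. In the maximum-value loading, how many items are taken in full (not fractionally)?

3

Sort by value per unit weight and fill in that order.
Ratios (sorted): B 24.27, A 22.88, D 18.83, C 6.60
take B (11 @ 267); take A (8 @ 183); take D (12 @ 226); take 14/40 of C → 92.40. Capacity used 45/45.
3 item(s) taken whole; one partial (take 14/40 of C).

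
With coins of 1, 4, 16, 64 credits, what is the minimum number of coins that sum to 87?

6

Greedy: take as many of the largest coin as possible, then repeat with the remainder.
87 = 1×64 + 1×16 + 1×4 + 3×1
Total coins = 1 + 1 + 1 + 3 = 6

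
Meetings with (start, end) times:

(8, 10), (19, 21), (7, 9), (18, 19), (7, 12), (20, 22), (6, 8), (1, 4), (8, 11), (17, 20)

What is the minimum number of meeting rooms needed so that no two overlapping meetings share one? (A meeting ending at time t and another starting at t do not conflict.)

4

The answer is the maximum number of intervals overlapping at any instant.
Events (time:±→running): 1:+→1 4:-→0 6:+→1 7:+→2 7:+→3 8:-→2 8:+→3 8:+→4 … peak 4.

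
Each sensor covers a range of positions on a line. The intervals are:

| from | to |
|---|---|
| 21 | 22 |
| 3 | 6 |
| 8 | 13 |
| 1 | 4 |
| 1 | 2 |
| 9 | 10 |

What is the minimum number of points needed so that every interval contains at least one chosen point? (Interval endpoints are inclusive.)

4

By right end: [1,2]  [1,4]  [3,6]  [9,10]  [8,13]  [21,22]
[1,2] uncovered → point at 2; [3,6] uncovered → point at 6; [9,10] uncovered → point at 10; [21,22] uncovered → point at 22.
Points: 2, 6, 10, 22 (4 total).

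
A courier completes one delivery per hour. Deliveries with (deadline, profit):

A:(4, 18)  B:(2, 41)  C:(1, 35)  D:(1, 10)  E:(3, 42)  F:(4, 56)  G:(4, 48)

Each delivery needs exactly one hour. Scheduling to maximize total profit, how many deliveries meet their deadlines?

Profit order: F=56 G=48 E=42 B=41 C=35 A=18 D=10
Assign: F→slot 4, G→slot 3, E→slot 2, B→slot 1, C skipped, A skipped, D skipped.
Slots: [1:B] [2:E] [3:G] [4:F]
4 of 7 scheduled.

4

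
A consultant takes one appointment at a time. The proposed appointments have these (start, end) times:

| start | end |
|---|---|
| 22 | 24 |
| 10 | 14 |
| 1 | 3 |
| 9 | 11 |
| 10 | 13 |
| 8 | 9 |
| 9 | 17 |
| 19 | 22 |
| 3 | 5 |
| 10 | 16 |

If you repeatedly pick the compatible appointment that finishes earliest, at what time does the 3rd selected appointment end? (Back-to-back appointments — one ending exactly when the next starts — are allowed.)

Greedy by earliest finish: after sorting by end time, pick each interval compatible with the last pick.
Sorted by end: (1,3)  (3,5)  (8,9)  (9,11)  (10,13)  (10,14)  (10,16)  (9,17)  (19,22)  (22,24)
take (1,3); take (3,5); take (8,9); take (9,11); skip (10,14); take (19,22); take (22,24).
Selected: (1,3) (3,5) (8,9) (9,11) (19,22) (22,24)

9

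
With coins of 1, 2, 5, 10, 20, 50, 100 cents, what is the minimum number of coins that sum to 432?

Use the largest denomination that fits, subtract, and repeat.
432 = 4×100 + 1×20 + 1×10 + 1×2
Total coins = 4 + 1 + 1 + 1 = 7

7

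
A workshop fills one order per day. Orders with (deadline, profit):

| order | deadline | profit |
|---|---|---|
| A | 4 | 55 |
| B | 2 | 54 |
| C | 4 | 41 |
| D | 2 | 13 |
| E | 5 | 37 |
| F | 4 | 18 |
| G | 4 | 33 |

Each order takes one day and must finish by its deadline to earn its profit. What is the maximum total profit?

By profit: A(d4,55), B(d2,54), C(d4,41), E(d5,37), G(d4,33), F(d4,18), D(d2,13)
A→slot 4; B→slot 2; C→slot 3; E→slot 5; G→slot 1; F skipped; D skipped.
Profit = 33 + 54 + 41 + 55 + 37 = 220

220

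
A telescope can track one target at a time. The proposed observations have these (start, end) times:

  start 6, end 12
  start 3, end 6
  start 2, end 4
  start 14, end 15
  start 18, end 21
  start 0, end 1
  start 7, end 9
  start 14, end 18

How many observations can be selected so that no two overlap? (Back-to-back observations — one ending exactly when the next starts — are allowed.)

5

By end time: (0,1), (2,4), (3,6), (7,9), (6,12), (14,15), (14,18), (18,21).
Pick (0,1); next start ≥ 1 → (2,4); next start ≥ 4 → (7,9); next start ≥ 9 → (14,15); next start ≥ 15 → (18,21).
Selected 5 observations.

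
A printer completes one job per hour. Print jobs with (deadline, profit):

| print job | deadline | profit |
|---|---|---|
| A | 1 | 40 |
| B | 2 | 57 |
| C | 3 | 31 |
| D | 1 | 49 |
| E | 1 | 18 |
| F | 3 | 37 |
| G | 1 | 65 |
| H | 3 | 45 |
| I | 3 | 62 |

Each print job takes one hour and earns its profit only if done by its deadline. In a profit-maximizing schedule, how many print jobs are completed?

Take jobs in profit order; each goes to the latest open slot no later than its deadline.
By profit: G(d1,65), I(d3,62), B(d2,57), D(d1,49), H(d3,45), A(d1,40), F(d3,37), C(d3,31), E(d1,18)
G→slot 1; I→slot 3; B→slot 2; D skipped; H skipped; A skipped; F skipped; C skipped; E skipped.
3 of 9 scheduled.

3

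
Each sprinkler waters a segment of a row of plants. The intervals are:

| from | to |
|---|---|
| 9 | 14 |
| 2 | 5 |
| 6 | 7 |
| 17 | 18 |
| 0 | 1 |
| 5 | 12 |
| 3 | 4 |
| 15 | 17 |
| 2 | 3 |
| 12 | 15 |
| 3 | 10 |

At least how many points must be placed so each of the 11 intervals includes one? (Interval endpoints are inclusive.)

5

Sorted: [0,1] [2,3] [3,4] [2,5] [6,7] [3,10] [5,12] [9,14] [12,15] [15,17] [17,18]
{[0,1]} hit by 1; {[2,3],[3,4],[2,5]} hit by 3; {[6,7],[3,10],[5,12]} hit by 7; {[9,14],[12,15]} hit by 14; {[15,17],[17,18]} hit by 17.
Points: 1, 3, 7, 14, 17 (5 total).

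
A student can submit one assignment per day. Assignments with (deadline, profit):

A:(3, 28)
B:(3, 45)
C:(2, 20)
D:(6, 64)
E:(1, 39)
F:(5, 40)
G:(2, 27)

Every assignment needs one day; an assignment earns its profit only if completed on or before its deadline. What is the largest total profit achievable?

216

Sort by profit descending; place each in the latest free slot ≤ its deadline.
Profit order: D=64 B=45 F=40 E=39 A=28 G=27 C=20
Assign: D→slot 6, B→slot 3, F→slot 5, E→slot 1, A→slot 2, G skipped, C skipped.
Slots: [1:E] [2:A] [3:B] [5:F] [6:D]
Profit = 39 + 28 + 45 + 40 + 64 = 216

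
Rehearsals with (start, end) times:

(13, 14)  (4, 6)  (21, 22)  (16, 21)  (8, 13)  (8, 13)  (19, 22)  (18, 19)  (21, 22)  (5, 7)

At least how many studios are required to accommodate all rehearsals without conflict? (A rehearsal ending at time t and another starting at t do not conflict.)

Count concurrent intervals with a sweep; the peak is the room count.
starts: [4, 5, 8, 8, 13, 16, 18, 19, 21, 21]
ends:   [6, 7, 13, 13, 14, 19, 21, 22, 22, 22]
s4→1 s5→2 e6→1 e7→0 s8→1 s8→2 e13→1 e13→0 s13→1 e14→0 s16→1 s18→2 e19→1 s19→2 e21→1 s21→2 s21→3  — peak 3.

3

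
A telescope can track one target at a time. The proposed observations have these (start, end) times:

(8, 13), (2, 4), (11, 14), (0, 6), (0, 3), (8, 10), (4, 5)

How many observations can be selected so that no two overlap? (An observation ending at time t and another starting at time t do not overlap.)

Order by finish time; keep every interval that doesn't clash with the previous kept one.
By end time: (0,3), (2,4), (4,5), (0,6), (8,10), (8,13), (11,14).
Pick (0,3); next start ≥ 3 → (4,5); next start ≥ 5 → (8,10); next start ≥ 10 → (11,14).
Selected 4 observations.

4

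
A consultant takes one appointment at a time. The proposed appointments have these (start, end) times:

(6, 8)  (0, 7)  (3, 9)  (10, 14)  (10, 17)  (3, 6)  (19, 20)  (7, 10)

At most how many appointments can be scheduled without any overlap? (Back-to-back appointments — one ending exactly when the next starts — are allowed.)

4

Greedy by earliest finish: after sorting by end time, pick each interval compatible with the last pick.
Sorted by end: (3,6)  (0,7)  (6,8)  (3,9)  (7,10)  (10,14)  (10,17)  (19,20)
take (3,6); take (6,8); take (10,14); take (19,20).
Selected 4 appointments.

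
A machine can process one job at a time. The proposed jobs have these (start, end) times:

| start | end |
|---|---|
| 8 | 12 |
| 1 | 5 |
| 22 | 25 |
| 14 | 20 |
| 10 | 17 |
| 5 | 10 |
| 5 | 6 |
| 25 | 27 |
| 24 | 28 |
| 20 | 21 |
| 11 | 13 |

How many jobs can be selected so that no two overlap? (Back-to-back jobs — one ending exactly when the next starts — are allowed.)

By end time: (1,5), (5,6), (5,10), (8,12), (11,13), (10,17), (14,20), (20,21), (22,25), (25,27), (24,28).
Pick (1,5); next start ≥ 5 → (5,6); next start ≥ 6 → (8,12); next start ≥ 12 → (14,20); next start ≥ 20 → (20,21); next start ≥ 21 → (22,25); next start ≥ 25 → (25,27).
Selected 7 jobs.

7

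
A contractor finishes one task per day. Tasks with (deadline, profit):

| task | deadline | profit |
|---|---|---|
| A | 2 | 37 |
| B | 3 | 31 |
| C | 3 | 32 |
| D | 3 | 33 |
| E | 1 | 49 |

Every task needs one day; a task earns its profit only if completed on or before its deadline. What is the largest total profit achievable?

119

By profit: E(d1,49), A(d2,37), D(d3,33), C(d3,32), B(d3,31)
E→slot 1; A→slot 2; D→slot 3; C skipped; B skipped.
Profit = 49 + 37 + 33 = 119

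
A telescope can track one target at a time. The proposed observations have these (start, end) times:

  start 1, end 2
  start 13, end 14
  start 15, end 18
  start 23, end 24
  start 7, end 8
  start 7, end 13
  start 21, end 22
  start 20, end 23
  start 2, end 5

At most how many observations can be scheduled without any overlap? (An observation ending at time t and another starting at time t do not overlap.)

Sorted by end: (1,2)  (2,5)  (7,8)  (7,13)  (13,14)  (15,18)  (21,22)  (20,23)  (23,24)
take (1,2); take (2,5); take (7,8); take (13,14); take (15,18); take (21,22); take (23,24).
Selected 7 observations.

7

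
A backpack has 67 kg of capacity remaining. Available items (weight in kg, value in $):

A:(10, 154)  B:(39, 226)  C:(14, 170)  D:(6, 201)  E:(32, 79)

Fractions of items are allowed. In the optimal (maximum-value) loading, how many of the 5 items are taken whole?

Ratios (sorted): D 33.50, A 15.40, C 12.14, B 5.79, E 2.47
take D (6 @ 201); take A (10 @ 154); take C (14 @ 170); take 37/39 of B → 214.41. Capacity used 67/67.
3 item(s) taken whole; one partial (take 37/39 of B).

3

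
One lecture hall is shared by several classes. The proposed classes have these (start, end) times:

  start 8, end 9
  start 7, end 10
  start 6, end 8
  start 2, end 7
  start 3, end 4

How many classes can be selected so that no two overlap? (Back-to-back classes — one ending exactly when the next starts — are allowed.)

3

Sort by end time and greedily take each interval whose start is ≥ the last chosen end.
Sorted by end: (3,4)  (2,7)  (6,8)  (8,9)  (7,10)
take (3,4); take (6,8); take (8,9); skip (7,10).
Selected 3 classes.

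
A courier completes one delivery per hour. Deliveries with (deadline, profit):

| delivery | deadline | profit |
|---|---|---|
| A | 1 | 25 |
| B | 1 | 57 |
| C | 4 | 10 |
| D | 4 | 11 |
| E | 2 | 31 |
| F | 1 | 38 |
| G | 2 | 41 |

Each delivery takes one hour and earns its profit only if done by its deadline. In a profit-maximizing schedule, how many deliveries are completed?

Take jobs in profit order; each goes to the latest open slot no later than its deadline.
By profit: B(d1,57), G(d2,41), F(d1,38), E(d2,31), A(d1,25), D(d4,11), C(d4,10)
B→slot 1; G→slot 2; F skipped; E skipped; A skipped; D→slot 4; C→slot 3.
4 of 7 scheduled.

4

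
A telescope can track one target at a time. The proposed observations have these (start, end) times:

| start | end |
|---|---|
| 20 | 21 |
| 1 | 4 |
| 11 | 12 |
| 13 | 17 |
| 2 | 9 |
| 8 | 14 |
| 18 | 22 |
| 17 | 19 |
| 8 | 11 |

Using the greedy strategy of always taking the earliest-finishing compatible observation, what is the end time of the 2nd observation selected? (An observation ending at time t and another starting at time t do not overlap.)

Sort by end time and greedily take each interval whose start is ≥ the last chosen end.
By end time: (1,4), (2,9), (8,11), (11,12), (8,14), (13,17), (17,19), (20,21), (18,22).
Pick (1,4); next start ≥ 4 → (8,11); next start ≥ 11 → (11,12); next start ≥ 12 → (13,17); next start ≥ 17 → (17,19); next start ≥ 19 → (20,21).
Selected: (1,4) (8,11) (11,12) (13,17) (17,19) (20,21)

11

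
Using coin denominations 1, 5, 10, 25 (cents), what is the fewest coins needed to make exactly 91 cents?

Greedy: take as many of the largest coin as possible, then repeat with the remainder.
91 = 3×25 + 1×10 + 1×5 + 1×1
Total coins = 3 + 1 + 1 + 1 = 6

6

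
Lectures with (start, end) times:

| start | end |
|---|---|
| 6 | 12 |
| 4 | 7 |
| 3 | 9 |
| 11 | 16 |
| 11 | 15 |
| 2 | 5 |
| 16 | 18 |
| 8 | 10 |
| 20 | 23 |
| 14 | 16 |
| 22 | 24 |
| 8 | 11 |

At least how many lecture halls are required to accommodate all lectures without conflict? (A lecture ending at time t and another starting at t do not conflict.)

4

Count concurrent intervals with a sweep; the peak is the room count.
starts: [2, 3, 4, 6, 8, 8, 11, 11, 14, 16, 20, 22]
ends:   [5, 7, 9, 10, 11, 12, 15, 16, 16, 18, 23, 24]
s2→1 s3→2 s4→3 e5→2 s6→3 e7→2 s8→3 s8→4  — peak 4.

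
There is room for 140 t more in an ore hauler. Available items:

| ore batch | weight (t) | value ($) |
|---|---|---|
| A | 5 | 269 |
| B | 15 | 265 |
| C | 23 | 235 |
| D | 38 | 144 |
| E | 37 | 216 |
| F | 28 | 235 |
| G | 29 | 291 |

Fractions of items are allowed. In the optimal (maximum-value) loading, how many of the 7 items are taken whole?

Order: A (269/5=53.80) > B (265/15=17.67) > C (235/23=10.22) > G (291/29=10.03) > F (235/28=8.39) > E (216/37=5.84) > D (144/38=3.79)
Fill: take A (5 @ 269) → take B (15 @ 265) → take C (23 @ 235) → take G (29 @ 291) → take F (28 @ 235) → take E (37 @ 216) → take 3/38 of D → 11.37; 140/140 used.
6 item(s) taken whole; one partial (take 3/38 of D).

6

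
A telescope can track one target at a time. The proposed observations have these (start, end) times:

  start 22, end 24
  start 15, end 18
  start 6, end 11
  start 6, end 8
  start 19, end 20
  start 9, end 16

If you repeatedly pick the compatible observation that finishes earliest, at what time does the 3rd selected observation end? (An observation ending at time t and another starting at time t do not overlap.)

20

Sorted by end: (6,8)  (6,11)  (9,16)  (15,18)  (19,20)  (22,24)
take (6,8); skip (6,11); take (9,16); take (19,20); take (22,24).
Selected: (6,8) (9,16) (19,20) (22,24)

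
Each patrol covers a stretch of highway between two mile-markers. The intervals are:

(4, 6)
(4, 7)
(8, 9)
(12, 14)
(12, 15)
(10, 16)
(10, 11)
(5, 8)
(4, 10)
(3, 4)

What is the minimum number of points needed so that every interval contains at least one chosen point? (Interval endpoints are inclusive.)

Sorted: [3,4] [4,6] [4,7] [5,8] [8,9] [4,10] [10,11] [12,14] [12,15] [10,16]
{[3,4],[4,6],[4,7]} hit by 4; {[5,8],[8,9],[4,10]} hit by 8; {[10,11]} hit by 11; {[12,14],[12,15],[10,16]} hit by 14.
Points: 4, 8, 11, 14 (4 total).

4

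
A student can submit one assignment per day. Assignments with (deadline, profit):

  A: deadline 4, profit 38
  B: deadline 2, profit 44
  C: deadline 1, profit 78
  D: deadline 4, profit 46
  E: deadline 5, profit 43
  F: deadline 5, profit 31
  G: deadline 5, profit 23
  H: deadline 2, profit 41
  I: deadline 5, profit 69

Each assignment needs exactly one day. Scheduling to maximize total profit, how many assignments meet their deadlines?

5

Profit order: C=78 I=69 D=46 B=44 E=43 H=41 A=38 F=31 G=23
Assign: C→slot 1, I→slot 5, D→slot 4, B→slot 2, E→slot 3, H skipped, A skipped, F skipped, G skipped.
Slots: [1:C] [2:B] [3:E] [4:D] [5:I]
5 of 9 scheduled.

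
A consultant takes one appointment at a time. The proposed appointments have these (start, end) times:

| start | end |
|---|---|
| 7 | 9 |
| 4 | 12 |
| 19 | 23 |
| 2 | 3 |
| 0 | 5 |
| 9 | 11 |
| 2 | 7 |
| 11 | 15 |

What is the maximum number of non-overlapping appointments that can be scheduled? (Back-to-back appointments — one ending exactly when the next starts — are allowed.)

5

Greedy by earliest finish: after sorting by end time, pick each interval compatible with the last pick.
By end time: (2,3), (0,5), (2,7), (7,9), (9,11), (4,12), (11,15), (19,23).
Pick (2,3); next start ≥ 3 → (7,9); next start ≥ 9 → (9,11); next start ≥ 11 → (11,15); next start ≥ 15 → (19,23).
Selected 5 appointments.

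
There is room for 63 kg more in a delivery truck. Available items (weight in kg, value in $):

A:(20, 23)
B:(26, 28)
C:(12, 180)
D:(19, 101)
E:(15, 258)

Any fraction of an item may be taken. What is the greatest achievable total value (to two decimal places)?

Greedy by value/weight ratio, highest first.
Order: E (258/15=17.20) > C (180/12=15.00) > D (101/19=5.32) > A (23/20=1.15) > B (28/26=1.08)
Fill: take E (15 @ 258) → take C (12 @ 180) → take D (19 @ 101) → take 17/20 of A → 19.55; 63/63 used.
Total value = 558.55

558.55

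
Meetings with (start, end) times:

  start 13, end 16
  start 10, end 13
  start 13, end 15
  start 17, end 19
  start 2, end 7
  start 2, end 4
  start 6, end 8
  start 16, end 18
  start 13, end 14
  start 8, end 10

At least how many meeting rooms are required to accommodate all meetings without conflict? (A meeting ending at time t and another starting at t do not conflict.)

3

The answer is the maximum number of intervals overlapping at any instant.
Events (time:±→running): 2:+→1 2:+→2 4:-→1 6:+→2 7:-→1 8:-→0 8:+→1 10:-→0 10:+→1 13:-→0 13:+→1 13:+→2 13:+→3 … peak 3.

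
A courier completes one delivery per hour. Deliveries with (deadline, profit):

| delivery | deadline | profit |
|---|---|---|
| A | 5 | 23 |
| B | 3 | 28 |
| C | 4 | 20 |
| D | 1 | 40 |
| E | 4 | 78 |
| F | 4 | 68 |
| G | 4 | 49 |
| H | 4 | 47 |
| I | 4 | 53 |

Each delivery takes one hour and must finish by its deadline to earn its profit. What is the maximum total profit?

Profit order: E=78 F=68 I=53 G=49 H=47 D=40 B=28 A=23 C=20
Assign: E→slot 4, F→slot 3, I→slot 2, G→slot 1, H skipped, D skipped, B skipped, A→slot 5, C skipped.
Slots: [1:G] [2:I] [3:F] [4:E] [5:A]
Profit = 49 + 53 + 68 + 78 + 23 = 271

271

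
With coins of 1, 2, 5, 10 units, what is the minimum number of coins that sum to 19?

4

19 − 1×10→9 − 1×5→4 − 2×2→0
Total coins = 1 + 1 + 2 = 4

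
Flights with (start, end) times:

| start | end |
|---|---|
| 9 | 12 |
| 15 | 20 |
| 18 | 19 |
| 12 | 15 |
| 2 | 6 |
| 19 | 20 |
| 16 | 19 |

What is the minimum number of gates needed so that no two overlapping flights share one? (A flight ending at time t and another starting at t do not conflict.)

The answer is the maximum number of intervals overlapping at any instant.
starts: [2, 9, 12, 15, 16, 18, 19]
ends:   [6, 12, 15, 19, 19, 20, 20]
s2→1 e6→0 s9→1 e12→0 s12→1 e15→0 s15→1 s16→2 s18→3  — peak 3.

3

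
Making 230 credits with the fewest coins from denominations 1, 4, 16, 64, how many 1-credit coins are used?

Use the largest denomination that fits, subtract, and repeat.
230 = 3×64 + 2×16 + 1×4 + 2×1
Count of 1: 2

2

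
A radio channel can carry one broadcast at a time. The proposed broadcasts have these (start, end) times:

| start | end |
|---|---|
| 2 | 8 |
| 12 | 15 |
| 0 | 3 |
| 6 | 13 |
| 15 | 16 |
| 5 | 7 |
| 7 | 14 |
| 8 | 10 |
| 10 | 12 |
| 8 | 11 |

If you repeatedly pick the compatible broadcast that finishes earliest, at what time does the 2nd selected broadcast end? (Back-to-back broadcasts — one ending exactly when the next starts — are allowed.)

7

By end time: (0,3), (5,7), (2,8), (8,10), (8,11), (10,12), (6,13), (7,14), (12,15), (15,16).
Pick (0,3); next start ≥ 3 → (5,7); next start ≥ 7 → (8,10); next start ≥ 10 → (10,12); next start ≥ 12 → (12,15); next start ≥ 15 → (15,16).
Selected: (0,3) (5,7) (8,10) (10,12) (12,15) (15,16)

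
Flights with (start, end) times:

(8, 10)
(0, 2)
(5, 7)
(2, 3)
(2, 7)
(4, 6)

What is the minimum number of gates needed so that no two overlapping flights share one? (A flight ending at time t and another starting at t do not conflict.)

3

Count concurrent intervals with a sweep; the peak is the room count.
Events (time:±→running): 0:+→1 2:-→0 2:+→1 2:+→2 3:-→1 4:+→2 5:+→3 … peak 3.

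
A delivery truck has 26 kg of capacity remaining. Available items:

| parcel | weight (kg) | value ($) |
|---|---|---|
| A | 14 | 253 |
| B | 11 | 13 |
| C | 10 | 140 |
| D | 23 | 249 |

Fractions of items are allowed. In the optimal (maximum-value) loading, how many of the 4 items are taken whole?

2

Sort by value per unit weight and fill in that order.
Ratios (sorted): A 18.07, C 14.00, D 10.83, B 1.18
take A (14 @ 253); take C (10 @ 140); take 2/23 of D → 21.65. Capacity used 26/26.
2 item(s) taken whole; one partial (take 2/23 of D).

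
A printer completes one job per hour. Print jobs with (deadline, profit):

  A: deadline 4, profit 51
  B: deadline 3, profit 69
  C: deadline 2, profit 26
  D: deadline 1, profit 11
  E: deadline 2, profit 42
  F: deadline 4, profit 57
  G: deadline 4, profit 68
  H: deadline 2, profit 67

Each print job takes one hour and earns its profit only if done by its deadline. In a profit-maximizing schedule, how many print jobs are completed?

Sort by profit descending; place each in the latest free slot ≤ its deadline.
Profit order: B=69 G=68 H=67 F=57 A=51 E=42 C=26 D=11
Assign: B→slot 3, G→slot 4, H→slot 2, F→slot 1, A skipped, E skipped, C skipped, D skipped.
Slots: [1:F] [2:H] [3:B] [4:G]
4 of 8 scheduled.

4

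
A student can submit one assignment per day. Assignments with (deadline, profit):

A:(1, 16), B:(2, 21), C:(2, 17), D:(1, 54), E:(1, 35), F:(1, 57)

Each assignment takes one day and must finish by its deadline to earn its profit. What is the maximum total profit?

Take jobs in profit order; each goes to the latest open slot no later than its deadline.
Profit order: F=57 D=54 E=35 B=21 C=17 A=16
Assign: F→slot 1, D skipped, E skipped, B→slot 2, C skipped, A skipped.
Slots: [1:F] [2:B]
Profit = 57 + 21 = 78

78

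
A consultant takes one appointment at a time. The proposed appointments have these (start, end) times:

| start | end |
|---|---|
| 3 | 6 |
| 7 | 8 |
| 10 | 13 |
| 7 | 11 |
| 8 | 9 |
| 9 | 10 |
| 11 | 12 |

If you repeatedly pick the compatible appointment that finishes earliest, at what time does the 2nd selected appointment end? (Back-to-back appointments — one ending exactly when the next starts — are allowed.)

By end time: (3,6), (7,8), (8,9), (9,10), (7,11), (11,12), (10,13).
Pick (3,6); next start ≥ 6 → (7,8); next start ≥ 8 → (8,9); next start ≥ 9 → (9,10); next start ≥ 10 → (11,12).
Selected: (3,6) (7,8) (8,9) (9,10) (11,12)

8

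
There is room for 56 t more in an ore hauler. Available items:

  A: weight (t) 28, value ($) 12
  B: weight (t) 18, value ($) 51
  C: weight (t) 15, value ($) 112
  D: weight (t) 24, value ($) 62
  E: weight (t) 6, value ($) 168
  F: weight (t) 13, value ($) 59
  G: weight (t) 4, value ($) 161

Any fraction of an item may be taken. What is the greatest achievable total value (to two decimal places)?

Greedy by value/weight ratio, highest first.
Order: G (161/4=40.25) > E (168/6=28.00) > C (112/15=7.47) > F (59/13=4.54) > B (51/18=2.83) > D (62/24=2.58) > A (12/28=0.43)
Fill: take G (4 @ 161) → take E (6 @ 168) → take C (15 @ 112) → take F (13 @ 59) → take B (18 @ 51); 56/56 used.
Total value = 551.00

551.00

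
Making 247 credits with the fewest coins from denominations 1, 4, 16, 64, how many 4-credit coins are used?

247 = 3×64 + 3×16 + 1×4 + 3×1
Count of 4: 1

1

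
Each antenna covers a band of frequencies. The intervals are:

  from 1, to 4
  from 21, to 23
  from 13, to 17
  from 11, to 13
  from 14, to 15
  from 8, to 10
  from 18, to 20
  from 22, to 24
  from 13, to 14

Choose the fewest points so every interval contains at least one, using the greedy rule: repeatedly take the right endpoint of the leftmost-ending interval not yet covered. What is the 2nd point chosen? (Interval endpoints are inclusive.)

10

By right end: [1,4]  [8,10]  [11,13]  [13,14]  [14,15]  [13,17]  [18,20]  [21,23]  [22,24]
[1,4] uncovered → point at 4; [8,10] uncovered → point at 10; [11,13] uncovered → point at 13; [14,15] uncovered → point at 15; [18,20] uncovered → point at 20; [21,23] uncovered → point at 23.
Points: 4, 10, 13, 15, 20, 23 (6 total).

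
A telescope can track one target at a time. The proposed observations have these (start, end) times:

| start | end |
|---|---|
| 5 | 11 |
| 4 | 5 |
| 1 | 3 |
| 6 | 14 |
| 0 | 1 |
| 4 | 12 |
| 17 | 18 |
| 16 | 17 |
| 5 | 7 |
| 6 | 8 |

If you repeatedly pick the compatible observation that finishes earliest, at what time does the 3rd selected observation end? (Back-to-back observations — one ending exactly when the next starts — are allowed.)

Sorted by end: (0,1)  (1,3)  (4,5)  (5,7)  (6,8)  (5,11)  (4,12)  (6,14)  (16,17)  (17,18)
take (0,1); take (1,3); take (4,5); take (5,7); take (16,17); take (17,18).
Selected: (0,1) (1,3) (4,5) (5,7) (16,17) (17,18)

5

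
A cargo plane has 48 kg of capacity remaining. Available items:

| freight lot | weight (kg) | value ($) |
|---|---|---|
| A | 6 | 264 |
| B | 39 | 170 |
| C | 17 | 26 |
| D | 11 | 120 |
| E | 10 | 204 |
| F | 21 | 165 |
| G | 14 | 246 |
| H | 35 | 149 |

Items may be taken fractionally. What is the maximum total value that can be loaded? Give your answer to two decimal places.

Order: A (264/6=44.00) > E (204/10=20.40) > G (246/14=17.57) > D (120/11=10.91) > F (165/21=7.86) > B (170/39=4.36) > H (149/35=4.26) > C (26/17=1.53)
Fill: take A (6 @ 264) → take E (10 @ 204) → take G (14 @ 246) → take D (11 @ 120) → take 7/21 of F → 55.00; 48/48 used.
Total value = 889.00

889.00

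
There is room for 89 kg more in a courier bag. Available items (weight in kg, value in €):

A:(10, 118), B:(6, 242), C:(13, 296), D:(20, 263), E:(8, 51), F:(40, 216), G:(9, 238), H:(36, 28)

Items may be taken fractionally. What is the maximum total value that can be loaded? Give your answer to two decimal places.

1332.20

Greedy by value/weight ratio, highest first.
Ratios (sorted): B 40.33, G 26.44, C 22.77, D 13.15, A 11.80, E 6.38, F 5.40, H 0.78
take B (6 @ 242); take G (9 @ 238); take C (13 @ 296); take D (20 @ 263); take A (10 @ 118); take E (8 @ 51); take 23/40 of F → 124.20. Capacity used 89/89.
Total value = 1332.20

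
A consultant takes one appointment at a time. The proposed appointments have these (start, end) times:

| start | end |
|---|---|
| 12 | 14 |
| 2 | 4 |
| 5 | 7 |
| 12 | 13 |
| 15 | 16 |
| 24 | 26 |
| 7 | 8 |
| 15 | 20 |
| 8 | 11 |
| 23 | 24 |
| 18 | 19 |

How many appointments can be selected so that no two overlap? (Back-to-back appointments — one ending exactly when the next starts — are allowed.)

Sorted by end: (2,4)  (5,7)  (7,8)  (8,11)  (12,13)  (12,14)  (15,16)  (18,19)  (15,20)  (23,24)  (24,26)
take (2,4); take (5,7); take (7,8); take (8,11); take (12,13); skip (12,14); take (15,16); take (18,19); skip (15,20); take (23,24); take (24,26).
Selected 9 appointments.

9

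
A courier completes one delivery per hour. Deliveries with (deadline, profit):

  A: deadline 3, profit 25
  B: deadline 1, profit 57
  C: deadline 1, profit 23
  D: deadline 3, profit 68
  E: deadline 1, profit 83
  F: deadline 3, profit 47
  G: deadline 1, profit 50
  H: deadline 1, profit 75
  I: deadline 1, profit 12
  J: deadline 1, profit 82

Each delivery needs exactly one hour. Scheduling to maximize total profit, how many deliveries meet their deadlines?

By profit: E(d1,83), J(d1,82), H(d1,75), D(d3,68), B(d1,57), G(d1,50), F(d3,47), A(d3,25), C(d1,23), I(d1,12)
E→slot 1; J skipped; H skipped; D→slot 3; B skipped; G skipped; F→slot 2; A skipped; C skipped; I skipped.
3 of 10 scheduled.

3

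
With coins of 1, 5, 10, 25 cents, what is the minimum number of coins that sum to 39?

39 − 1×25→14 − 1×10→4 − 4×1→0
Total coins = 1 + 1 + 4 = 6

6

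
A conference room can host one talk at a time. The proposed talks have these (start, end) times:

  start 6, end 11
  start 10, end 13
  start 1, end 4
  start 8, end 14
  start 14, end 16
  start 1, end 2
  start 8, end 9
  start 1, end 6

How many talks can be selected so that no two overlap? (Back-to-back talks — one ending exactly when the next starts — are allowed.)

Sorted by end: (1,2)  (1,4)  (1,6)  (8,9)  (6,11)  (10,13)  (8,14)  (14,16)
take (1,2); take (8,9); skip (6,11); take (10,13); skip (8,14); take (14,16).
Selected 4 talks.

4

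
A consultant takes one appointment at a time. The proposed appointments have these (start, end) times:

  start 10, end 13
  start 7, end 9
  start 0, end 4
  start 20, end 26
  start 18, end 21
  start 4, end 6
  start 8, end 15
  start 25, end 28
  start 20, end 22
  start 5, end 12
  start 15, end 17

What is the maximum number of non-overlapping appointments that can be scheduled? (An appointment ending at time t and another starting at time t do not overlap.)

7

Sort by end time and greedily take each interval whose start is ≥ the last chosen end.
By end time: (0,4), (4,6), (7,9), (5,12), (10,13), (8,15), (15,17), (18,21), (20,22), (20,26), (25,28).
Pick (0,4); next start ≥ 4 → (4,6); next start ≥ 6 → (7,9); next start ≥ 9 → (10,13); next start ≥ 13 → (15,17); next start ≥ 17 → (18,21); next start ≥ 21 → (25,28).
Selected 7 appointments.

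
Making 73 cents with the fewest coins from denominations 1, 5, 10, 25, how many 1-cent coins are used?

3

Use the largest denomination that fits, subtract, and repeat.
73 = 2×25 + 2×10 + 3×1
Count of 1: 3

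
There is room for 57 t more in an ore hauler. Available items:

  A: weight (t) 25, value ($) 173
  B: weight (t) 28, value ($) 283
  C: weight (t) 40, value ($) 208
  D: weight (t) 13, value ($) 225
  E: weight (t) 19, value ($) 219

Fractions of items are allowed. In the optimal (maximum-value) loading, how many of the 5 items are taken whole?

Greedy by value/weight ratio, highest first.
Ratios (sorted): D 17.31, E 11.53, B 10.11, A 6.92, C 5.20
take D (13 @ 225); take E (19 @ 219); take 25/28 of B → 252.68. Capacity used 57/57.
2 item(s) taken whole; one partial (take 25/28 of B).

2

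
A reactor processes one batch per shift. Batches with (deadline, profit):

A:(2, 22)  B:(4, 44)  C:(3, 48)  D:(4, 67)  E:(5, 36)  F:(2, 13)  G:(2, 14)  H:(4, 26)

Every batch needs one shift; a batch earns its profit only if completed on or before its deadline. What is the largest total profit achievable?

221

Take jobs in profit order; each goes to the latest open slot no later than its deadline.
Profit order: D=67 C=48 B=44 E=36 H=26 A=22 G=14 F=13
Assign: D→slot 4, C→slot 3, B→slot 2, E→slot 5, H→slot 1, A skipped, G skipped, F skipped.
Slots: [1:H] [2:B] [3:C] [4:D] [5:E]
Profit = 26 + 44 + 48 + 67 + 36 = 221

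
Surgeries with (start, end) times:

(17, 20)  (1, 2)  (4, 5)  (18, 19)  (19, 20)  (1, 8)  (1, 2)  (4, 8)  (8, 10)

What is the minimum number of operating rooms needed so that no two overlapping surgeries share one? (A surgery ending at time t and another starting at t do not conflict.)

Count concurrent intervals with a sweep; the peak is the room count.
Events (time:±→running): 1:+→1 1:+→2 1:+→3 … peak 3.

3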